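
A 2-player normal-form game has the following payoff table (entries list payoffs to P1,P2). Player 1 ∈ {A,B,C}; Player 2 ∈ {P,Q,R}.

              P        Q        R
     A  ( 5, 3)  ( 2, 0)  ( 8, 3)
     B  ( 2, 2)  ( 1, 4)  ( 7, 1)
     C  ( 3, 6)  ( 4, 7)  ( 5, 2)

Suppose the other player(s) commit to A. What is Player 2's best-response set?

BR_2 = {P,R}

u_2(P vs A) = 3
u_2(Q vs A) = 0
u_2(R vs A) = 3
max payoff 3 at {P,R}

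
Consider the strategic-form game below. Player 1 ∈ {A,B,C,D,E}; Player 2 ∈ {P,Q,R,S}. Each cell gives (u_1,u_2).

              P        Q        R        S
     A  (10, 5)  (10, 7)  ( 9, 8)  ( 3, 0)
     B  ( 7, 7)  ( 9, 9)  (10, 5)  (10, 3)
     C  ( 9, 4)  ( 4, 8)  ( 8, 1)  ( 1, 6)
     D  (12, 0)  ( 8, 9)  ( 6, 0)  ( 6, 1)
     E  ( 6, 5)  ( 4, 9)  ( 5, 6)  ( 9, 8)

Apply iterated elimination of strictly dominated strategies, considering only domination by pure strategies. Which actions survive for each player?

IESDS → P1:{A,B} P2:{Q,R}

P1 drop C (A beats it: P:10>9 Q:10>4 R:9>8 S:3>1)
P1 drop E (B beats it: P:7>6 Q:9>4 R:10>5 S:10>9)
P2 drop P (Q beats it: A:7>5 B:9>7 D:9>0)
P1 drop D (B beats it: Q:9>8 R:10>6 S:10>6)
P2 drop S (Q beats it: A:7>0 B:9>3)
P1→{A,B} P2→{Q,R}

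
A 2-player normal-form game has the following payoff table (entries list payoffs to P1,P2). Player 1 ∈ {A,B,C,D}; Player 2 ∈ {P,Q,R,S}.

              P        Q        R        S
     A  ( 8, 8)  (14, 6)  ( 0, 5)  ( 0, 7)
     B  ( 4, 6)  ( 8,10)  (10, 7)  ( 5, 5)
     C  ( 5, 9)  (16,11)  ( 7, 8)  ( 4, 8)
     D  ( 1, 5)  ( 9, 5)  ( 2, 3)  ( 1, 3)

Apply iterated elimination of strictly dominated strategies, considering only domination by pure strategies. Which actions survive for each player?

Remaining: P1:{A,C} P2:{P,Q}

P1 drop D (C beats it: P:5>1 Q:16>9 R:7>2 S:4>1)
P2 drop R (Q beats it: A:6>5 B:10>7 C:11>8)
P2 drop S (P beats it: A:8>7 B:6>5 C:9>8)
P1 drop B (A beats it: P:8>4 Q:14>8)
P1→{A,C} P2→{P,Q}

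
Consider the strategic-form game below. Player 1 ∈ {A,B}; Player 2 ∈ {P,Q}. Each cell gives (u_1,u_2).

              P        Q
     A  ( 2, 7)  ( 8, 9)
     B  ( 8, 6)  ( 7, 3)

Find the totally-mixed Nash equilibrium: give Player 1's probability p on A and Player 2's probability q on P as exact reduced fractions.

P1 indiff ⇒ q·2+(1-q)·8 = q·8+(1-q)·7 ⇒ q(-6) = (1-q)(-1) ⇒ q = 1/7
P2 indiff ⇒ p·7+(1-p)·6 = p·9+(1-p)·3 ⇒ p(-2) = (1-p)(-3) ⇒ p = 3/5

P1 mixes 3/5 on A; P2 mixes 1/7 on P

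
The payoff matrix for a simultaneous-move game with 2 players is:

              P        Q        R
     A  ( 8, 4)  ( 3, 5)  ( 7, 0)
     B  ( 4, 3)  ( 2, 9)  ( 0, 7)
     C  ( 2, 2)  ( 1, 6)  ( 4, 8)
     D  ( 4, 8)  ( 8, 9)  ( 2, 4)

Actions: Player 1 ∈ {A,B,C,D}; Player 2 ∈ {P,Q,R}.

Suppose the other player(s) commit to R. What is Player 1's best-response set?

u_1(A vs R) = 7
u_1(B vs R) = 0
u_1(C vs R) = 4
u_1(D vs R) = 2
max payoff 7 at {A}

argmax u_1 = {A}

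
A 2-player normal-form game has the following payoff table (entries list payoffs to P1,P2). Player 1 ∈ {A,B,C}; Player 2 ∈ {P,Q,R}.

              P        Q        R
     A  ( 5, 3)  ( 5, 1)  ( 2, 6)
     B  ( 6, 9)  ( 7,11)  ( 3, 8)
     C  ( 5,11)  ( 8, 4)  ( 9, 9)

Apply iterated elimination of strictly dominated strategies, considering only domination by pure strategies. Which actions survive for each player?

IESDS → P1:{B,C} P2:{P,Q}

P1 drop A (B beats it: P:6>5 Q:7>5 R:3>2)
P2 drop R (P beats it: B:9>8 C:11>9)
P1→{B,C} P2→{P,Q}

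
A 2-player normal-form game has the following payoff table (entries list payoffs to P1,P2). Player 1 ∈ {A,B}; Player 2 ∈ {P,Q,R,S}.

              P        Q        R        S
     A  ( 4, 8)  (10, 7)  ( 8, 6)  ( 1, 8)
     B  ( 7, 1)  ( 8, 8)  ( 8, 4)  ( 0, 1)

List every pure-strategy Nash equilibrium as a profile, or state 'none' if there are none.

PSNE = {(A,S)}

(A,P): not NE [P1→B gives 7>4]
(A,Q): not NE [P2→S gives 8>7]
(A,R): not NE [P2→S gives 8>6]
(A,S): NE
(B,P): not NE [P2→Q gives 8>1]
(B,Q): not NE [P1→A gives 10>8]
(B,R): not NE [P2→Q gives 8>4]
(B,S): not NE [P1→A gives 1>0; P2→Q gives 8>1]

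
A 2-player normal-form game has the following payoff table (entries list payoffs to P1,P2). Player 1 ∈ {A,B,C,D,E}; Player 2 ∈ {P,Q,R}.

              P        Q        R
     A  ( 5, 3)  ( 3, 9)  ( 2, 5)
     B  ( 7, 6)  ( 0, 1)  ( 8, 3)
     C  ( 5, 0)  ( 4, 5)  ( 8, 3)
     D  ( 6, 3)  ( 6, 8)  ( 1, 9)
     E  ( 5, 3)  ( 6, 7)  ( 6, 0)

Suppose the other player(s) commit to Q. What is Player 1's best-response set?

u_1(A vs Q) = 3
u_1(B vs Q) = 0
u_1(C vs Q) = 4
u_1(D vs Q) = 6
u_1(E vs Q) = 6
max payoff 6 at {D,E}

argmax u_1 = {D,E}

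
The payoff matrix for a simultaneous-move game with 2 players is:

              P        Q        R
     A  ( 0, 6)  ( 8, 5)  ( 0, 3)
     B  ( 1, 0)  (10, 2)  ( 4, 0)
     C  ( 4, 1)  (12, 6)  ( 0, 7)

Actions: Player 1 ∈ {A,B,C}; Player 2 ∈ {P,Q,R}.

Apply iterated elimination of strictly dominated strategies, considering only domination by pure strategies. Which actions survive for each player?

Remaining: P1:{B,C} P2:{Q,R}

P1 drop A (B beats it: P:1>0 Q:10>8 R:4>0)
P2 drop P (Q beats it: B:2>0 C:6>1)
P1→{B,C} P2→{Q,R}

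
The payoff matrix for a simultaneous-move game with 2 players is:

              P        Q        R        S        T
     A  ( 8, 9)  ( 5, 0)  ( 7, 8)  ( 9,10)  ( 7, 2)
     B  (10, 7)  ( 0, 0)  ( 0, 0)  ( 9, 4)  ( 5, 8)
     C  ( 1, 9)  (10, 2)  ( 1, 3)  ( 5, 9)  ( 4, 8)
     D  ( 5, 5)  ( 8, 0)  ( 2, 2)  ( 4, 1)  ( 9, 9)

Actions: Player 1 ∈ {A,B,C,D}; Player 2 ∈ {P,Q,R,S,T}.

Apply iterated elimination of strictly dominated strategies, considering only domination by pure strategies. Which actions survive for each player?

Remaining: P1:{A,B,D} P2:{P,S,T}

P2 drop Q (P beats it: A:9>0 B:7>0 C:9>2 D:5>0)
P1 drop C (A beats it: P:8>1 R:7>1 S:9>5 T:7>4)
P2 drop R (P beats it: A:9>8 B:7>0 D:5>2)
P1→{A,B,D} P2→{P,S,T}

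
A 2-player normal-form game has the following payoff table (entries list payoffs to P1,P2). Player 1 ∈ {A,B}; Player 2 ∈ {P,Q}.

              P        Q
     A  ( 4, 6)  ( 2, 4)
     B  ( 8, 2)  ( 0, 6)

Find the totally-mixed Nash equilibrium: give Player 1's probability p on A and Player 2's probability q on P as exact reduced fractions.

P1 indiff ⇒ q·4+(1-q)·2 = q·8+(1-q)·0 ⇒ q(-4) = (1-q)(-2) ⇒ q = 1/3
P2 indiff ⇒ p·6+(1-p)·2 = p·4+(1-p)·6 ⇒ p(2) = (1-p)(4) ⇒ p = 2/3

P1 mixes 2/3 on A; P2 mixes 1/3 on P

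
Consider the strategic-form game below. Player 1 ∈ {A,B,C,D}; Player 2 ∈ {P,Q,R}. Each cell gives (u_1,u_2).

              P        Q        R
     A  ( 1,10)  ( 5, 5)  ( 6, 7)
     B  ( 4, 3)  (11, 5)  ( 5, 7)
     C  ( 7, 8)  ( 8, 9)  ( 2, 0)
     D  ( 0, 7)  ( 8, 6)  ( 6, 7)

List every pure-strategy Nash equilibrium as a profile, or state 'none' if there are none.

(A,P): not NE [P1→C gives 7>1]
(A,Q): not NE [P1→B gives 11>5; P2→P gives 10>5]
(A,R): not NE [P2→P gives 10>7]
(B,P): not NE [P1→C gives 7>4; P2→R gives 7>3]
(B,Q): not NE [P2→R gives 7>5]
(B,R): not NE [P1→D gives 6>5]
(C,P): not NE [P2→Q gives 9>8]
(C,Q): not NE [P1→B gives 11>8]
(C,R): not NE [P1→D gives 6>2; P2→Q gives 9>0]
(D,P): not NE [P1→C gives 7>0]
(D,Q): not NE [P1→B gives 11>8; P2→R gives 7>6]
(D,R): NE

NE set: (D,R)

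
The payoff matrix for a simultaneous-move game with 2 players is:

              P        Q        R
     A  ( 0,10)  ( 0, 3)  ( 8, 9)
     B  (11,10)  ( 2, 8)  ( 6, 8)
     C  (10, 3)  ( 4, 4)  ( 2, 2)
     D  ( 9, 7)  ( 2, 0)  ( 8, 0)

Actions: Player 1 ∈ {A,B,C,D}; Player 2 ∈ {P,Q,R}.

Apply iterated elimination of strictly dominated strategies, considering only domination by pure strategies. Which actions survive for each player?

Remaining: P1:{B,C} P2:{P,Q}

P2 drop R (P beats it: A:10>9 B:10>8 C:3>2 D:7>0)
P1 drop A (B beats it: P:11>0 Q:2>0)
P1 drop D (C beats it: P:10>9 Q:4>2)
P1→{B,C} P2→{P,Q}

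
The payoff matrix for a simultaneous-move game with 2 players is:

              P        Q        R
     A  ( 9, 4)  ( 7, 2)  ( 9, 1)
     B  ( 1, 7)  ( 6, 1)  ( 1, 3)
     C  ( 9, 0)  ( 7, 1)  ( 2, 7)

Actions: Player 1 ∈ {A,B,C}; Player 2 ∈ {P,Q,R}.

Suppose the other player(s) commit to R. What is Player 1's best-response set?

u_1(A vs R) = 9
u_1(B vs R) = 1
u_1(C vs R) = 2
max payoff 9 at {A}

BR_1 = {A}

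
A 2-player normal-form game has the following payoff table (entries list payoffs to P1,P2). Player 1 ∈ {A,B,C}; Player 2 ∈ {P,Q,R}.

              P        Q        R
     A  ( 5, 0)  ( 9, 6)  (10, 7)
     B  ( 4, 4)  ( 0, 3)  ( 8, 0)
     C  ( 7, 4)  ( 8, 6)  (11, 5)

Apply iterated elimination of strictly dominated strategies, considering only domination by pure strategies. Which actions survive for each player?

P1 drop B (A beats it: P:5>4 Q:9>0 R:10>8)
P2 drop P (Q beats it: A:6>0 C:6>4)
P1→{A,C} P2→{Q,R}

Survivors P1:{A,C} P2:{Q,R}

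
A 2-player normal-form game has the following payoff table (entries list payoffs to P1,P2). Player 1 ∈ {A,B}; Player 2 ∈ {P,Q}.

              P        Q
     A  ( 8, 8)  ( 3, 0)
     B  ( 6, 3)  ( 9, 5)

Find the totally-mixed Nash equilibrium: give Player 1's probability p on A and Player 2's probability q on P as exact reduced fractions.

P1 indiff ⇒ q·8+(1-q)·3 = q·6+(1-q)·9 ⇒ q(2) = (1-q)(6) ⇒ q = 3/4
P2 indiff ⇒ p·8+(1-p)·3 = p·0+(1-p)·5 ⇒ p(8) = (1-p)(2) ⇒ p = 1/5

p=1/5, q=3/4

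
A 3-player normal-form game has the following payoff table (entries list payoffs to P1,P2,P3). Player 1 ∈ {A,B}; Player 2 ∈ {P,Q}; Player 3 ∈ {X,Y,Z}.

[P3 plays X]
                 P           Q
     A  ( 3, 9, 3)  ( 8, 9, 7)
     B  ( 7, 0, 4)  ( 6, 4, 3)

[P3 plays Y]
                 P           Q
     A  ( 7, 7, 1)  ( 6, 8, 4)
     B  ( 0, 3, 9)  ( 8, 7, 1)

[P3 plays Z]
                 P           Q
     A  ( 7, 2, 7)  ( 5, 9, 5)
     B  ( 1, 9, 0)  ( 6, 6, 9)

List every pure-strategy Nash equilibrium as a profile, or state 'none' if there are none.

PSNE = {(A,Q,X)}

(A,P,X): not NE [P1→B gives 7>3; P3→Z gives 7>3]
(A,P,Y): not NE [P2→Q gives 8>7; P3→Z gives 7>1]
(A,P,Z): not NE [P2→Q gives 9>2]
(A,Q,X): NE
(A,Q,Y): not NE [P1→B gives 8>6; P3→X gives 7>4]
(A,Q,Z): not NE [P1→B gives 6>5; P3→X gives 7>5]
(B,P,X): not NE [P2→Q gives 4>0; P3→Y gives 9>4]
(B,P,Y): not NE [P1→A gives 7>0; P2→Q gives 7>3]
(B,P,Z): not NE [P1→A gives 7>1; P3→Y gives 9>0]
(B,Q,X): not NE [P1→A gives 8>6; P3→Z gives 9>3]
(B,Q,Y): not NE [P3→Z gives 9>1]
(B,Q,Z): not NE [P2→P gives 9>6]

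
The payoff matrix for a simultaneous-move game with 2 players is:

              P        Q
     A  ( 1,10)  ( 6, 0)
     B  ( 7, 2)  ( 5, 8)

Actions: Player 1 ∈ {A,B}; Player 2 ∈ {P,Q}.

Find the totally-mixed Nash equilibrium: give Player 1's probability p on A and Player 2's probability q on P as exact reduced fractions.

p=3/8, q=1/7

P1 indiff ⇒ q·1+(1-q)·6 = q·7+(1-q)·5 ⇒ q(-6) = (1-q)(-1) ⇒ q = 1/7
P2 indiff ⇒ p·10+(1-p)·2 = p·0+(1-p)·8 ⇒ p(10) = (1-p)(6) ⇒ p = 3/8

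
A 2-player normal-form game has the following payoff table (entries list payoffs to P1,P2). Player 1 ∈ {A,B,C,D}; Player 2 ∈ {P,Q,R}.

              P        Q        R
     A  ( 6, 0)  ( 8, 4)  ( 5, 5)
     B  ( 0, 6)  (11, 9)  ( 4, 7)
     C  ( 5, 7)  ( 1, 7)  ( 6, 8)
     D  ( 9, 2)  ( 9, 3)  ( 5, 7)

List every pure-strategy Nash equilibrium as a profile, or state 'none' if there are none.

PSNE = {(B,Q), (C,R)}

(A,P): not NE [P1→D gives 9>6; P2→R gives 5>0]
(A,Q): not NE [P1→B gives 11>8; P2→R gives 5>4]
(A,R): not NE [P1→C gives 6>5]
(B,P): not NE [P1→D gives 9>0; P2→Q gives 9>6]
(B,Q): NE
(B,R): not NE [P1→C gives 6>4; P2→Q gives 9>7]
(C,P): not NE [P1→D gives 9>5; P2→R gives 8>7]
(C,Q): not NE [P1→B gives 11>1; P2→R gives 8>7]
(C,R): NE
(D,P): not NE [P2→R gives 7>2]
(D,Q): not NE [P1→B gives 11>9; P2→R gives 7>3]
(D,R): not NE [P1→C gives 6>5]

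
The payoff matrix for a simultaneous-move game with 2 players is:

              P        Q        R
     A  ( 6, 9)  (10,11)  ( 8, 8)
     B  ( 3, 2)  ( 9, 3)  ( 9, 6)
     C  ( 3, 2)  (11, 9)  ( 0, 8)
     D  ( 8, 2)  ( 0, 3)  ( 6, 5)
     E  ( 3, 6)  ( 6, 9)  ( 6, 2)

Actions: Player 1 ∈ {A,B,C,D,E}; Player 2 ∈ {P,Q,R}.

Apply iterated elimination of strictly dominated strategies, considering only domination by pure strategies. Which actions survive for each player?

P1 drop E (A beats it: P:6>3 Q:10>6 R:8>6)
P2 drop P (Q beats it: A:11>9 B:3>2 C:9>2 D:3>2)
P1 drop D (A beats it: Q:10>0 R:8>6)
P1→{A,B,C} P2→{Q,R}

IESDS → P1:{A,B,C} P2:{Q,R}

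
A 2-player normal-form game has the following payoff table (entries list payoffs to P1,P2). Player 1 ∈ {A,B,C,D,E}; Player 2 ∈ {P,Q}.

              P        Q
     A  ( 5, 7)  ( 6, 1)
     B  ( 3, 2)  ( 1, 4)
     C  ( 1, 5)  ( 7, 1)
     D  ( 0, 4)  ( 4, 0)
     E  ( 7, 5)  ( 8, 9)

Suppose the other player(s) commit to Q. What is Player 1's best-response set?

u_1(A vs Q) = 6
u_1(B vs Q) = 1
u_1(C vs Q) = 7
u_1(D vs Q) = 4
u_1(E vs Q) = 8
max payoff 8 at {E}

P1 best: {E}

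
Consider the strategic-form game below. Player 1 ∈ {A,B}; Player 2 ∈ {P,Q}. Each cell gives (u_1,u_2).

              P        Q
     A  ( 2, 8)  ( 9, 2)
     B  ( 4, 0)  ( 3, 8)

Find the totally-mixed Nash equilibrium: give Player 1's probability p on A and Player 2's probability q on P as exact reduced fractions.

p=4/7, q=3/4

P1 indiff ⇒ q·2+(1-q)·9 = q·4+(1-q)·3 ⇒ q(-2) = (1-q)(-6) ⇒ q = 3/4
P2 indiff ⇒ p·8+(1-p)·0 = p·2+(1-p)·8 ⇒ p(6) = (1-p)(8) ⇒ p = 4/7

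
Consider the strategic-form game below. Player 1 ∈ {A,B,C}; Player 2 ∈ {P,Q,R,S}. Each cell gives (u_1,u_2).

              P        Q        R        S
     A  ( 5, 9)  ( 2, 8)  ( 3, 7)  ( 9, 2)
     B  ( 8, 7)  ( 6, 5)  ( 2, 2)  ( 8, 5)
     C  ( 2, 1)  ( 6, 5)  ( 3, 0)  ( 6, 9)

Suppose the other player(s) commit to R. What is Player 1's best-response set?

BR_1 = {A,C}

u_1(A vs R) = 3
u_1(B vs R) = 2
u_1(C vs R) = 3
max payoff 3 at {A,C}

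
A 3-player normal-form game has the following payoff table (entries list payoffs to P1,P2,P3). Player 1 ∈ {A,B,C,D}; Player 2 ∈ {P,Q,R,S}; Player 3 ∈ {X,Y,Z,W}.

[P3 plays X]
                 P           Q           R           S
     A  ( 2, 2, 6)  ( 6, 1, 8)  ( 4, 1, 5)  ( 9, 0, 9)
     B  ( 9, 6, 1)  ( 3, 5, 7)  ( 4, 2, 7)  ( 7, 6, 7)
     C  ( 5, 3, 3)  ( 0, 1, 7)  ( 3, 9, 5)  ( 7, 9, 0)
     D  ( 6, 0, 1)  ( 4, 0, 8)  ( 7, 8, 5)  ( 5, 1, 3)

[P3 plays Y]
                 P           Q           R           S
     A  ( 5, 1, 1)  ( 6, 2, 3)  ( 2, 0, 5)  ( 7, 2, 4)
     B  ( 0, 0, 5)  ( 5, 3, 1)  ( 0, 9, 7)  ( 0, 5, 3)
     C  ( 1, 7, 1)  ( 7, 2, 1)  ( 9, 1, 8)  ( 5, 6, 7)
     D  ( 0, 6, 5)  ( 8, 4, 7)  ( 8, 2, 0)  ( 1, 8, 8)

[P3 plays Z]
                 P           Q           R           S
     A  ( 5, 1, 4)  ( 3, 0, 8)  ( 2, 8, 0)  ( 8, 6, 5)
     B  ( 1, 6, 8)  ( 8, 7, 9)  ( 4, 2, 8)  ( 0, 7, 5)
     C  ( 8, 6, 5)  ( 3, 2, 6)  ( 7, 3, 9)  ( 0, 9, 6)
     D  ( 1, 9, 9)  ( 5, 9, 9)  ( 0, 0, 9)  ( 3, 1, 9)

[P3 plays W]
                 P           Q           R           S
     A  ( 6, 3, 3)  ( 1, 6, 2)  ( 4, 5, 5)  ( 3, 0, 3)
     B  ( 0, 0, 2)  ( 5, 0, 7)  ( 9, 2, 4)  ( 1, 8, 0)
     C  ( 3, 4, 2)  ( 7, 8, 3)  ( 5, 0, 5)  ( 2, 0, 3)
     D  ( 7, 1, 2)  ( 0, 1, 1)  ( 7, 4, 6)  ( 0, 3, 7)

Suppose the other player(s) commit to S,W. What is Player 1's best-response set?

argmax u_1 = {A}

u_1(A vs S,W) = 3
u_1(B vs S,W) = 1
u_1(C vs S,W) = 2
u_1(D vs S,W) = 0
max payoff 3 at {A}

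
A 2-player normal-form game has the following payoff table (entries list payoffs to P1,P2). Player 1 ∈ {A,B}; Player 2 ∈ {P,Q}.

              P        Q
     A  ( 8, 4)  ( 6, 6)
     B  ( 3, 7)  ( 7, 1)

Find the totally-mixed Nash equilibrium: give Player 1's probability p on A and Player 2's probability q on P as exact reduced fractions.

P1 mixes 3/4 on A; P2 mixes 1/6 on P

P1 indiff ⇒ q·8+(1-q)·6 = q·3+(1-q)·7 ⇒ q(5) = (1-q)(1) ⇒ q = 1/6
P2 indiff ⇒ p·4+(1-p)·7 = p·6+(1-p)·1 ⇒ p(-2) = (1-p)(-6) ⇒ p = 3/4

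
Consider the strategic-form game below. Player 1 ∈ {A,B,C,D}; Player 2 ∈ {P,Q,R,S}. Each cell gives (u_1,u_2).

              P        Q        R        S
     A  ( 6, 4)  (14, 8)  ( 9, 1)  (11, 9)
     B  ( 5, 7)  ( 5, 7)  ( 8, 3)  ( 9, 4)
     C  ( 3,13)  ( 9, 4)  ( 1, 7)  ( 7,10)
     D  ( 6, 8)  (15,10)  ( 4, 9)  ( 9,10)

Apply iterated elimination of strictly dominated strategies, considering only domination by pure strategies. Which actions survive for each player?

P1 drop B (A beats it: P:6>5 Q:14>5 R:9>8 S:11>9)
P1 drop C (A beats it: P:6>3 Q:14>9 R:9>1 S:11>7)
P2 drop P (Q beats it: A:8>4 D:10>8)
P2 drop R (Q beats it: A:8>1 D:10>9)
P1→{A,D} P2→{Q,S}

Remaining: P1:{A,D} P2:{Q,S}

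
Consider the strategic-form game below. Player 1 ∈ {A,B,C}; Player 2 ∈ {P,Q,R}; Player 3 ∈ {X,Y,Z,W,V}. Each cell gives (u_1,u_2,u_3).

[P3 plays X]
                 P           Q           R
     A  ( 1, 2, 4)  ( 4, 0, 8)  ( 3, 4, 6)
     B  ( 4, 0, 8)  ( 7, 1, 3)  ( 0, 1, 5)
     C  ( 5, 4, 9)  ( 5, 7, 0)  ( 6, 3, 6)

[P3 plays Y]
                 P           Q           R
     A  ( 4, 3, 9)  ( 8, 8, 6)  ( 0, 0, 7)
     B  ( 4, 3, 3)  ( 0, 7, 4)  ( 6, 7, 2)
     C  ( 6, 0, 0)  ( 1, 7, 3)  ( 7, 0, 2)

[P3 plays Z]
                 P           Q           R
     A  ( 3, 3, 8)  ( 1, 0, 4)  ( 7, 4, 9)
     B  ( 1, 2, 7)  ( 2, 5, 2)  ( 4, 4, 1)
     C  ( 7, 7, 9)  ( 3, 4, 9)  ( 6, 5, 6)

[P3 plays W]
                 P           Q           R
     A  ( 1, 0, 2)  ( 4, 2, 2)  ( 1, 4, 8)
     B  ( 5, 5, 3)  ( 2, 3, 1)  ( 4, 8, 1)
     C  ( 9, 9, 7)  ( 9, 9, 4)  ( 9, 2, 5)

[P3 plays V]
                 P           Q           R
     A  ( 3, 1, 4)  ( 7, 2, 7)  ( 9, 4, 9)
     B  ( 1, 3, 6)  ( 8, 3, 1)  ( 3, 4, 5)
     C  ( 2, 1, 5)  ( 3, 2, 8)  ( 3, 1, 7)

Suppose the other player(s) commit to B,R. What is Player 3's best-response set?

argmax u_3 = {X,V}

u_3(X vs B,R) = 5
u_3(Y vs B,R) = 2
u_3(Z vs B,R) = 1
u_3(W vs B,R) = 1
u_3(V vs B,R) = 5
max payoff 5 at {X,V}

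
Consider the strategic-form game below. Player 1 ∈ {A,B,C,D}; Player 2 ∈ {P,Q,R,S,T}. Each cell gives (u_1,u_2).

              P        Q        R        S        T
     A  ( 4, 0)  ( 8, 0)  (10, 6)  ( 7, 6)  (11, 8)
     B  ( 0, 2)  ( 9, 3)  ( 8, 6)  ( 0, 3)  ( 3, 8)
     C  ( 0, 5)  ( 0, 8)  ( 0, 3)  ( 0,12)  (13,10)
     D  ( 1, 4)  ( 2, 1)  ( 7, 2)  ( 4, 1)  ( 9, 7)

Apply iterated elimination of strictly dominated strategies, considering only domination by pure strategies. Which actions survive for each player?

Remaining: P1:{A,C} P2:{S,T}

P1 drop D (A beats it: P:4>1 Q:8>2 R:10>7 S:7>4 T:11>9)
P2 drop P (S beats it: A:6>0 B:3>2 C:12>5)
P2 drop Q (T beats it: A:8>0 B:8>3 C:10>8)
P1 drop B (A beats it: R:10>8 S:7>0 T:11>3)
P2 drop R (T beats it: A:8>6 C:10>3)
P1→{A,C} P2→{S,T}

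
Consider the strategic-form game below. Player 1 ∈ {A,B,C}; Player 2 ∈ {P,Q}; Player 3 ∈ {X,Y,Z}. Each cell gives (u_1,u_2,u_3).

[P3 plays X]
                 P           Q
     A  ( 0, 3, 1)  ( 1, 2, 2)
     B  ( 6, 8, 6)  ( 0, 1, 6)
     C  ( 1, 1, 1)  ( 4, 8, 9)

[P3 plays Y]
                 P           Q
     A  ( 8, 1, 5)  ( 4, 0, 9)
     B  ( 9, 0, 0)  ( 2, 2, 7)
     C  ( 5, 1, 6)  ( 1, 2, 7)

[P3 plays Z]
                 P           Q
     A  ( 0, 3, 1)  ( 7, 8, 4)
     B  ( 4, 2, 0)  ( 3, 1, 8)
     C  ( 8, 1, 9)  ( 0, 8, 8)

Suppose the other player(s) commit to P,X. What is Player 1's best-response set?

argmax u_1 = {B}

u_1(A vs P,X) = 0
u_1(B vs P,X) = 6
u_1(C vs P,X) = 1
max payoff 6 at {B}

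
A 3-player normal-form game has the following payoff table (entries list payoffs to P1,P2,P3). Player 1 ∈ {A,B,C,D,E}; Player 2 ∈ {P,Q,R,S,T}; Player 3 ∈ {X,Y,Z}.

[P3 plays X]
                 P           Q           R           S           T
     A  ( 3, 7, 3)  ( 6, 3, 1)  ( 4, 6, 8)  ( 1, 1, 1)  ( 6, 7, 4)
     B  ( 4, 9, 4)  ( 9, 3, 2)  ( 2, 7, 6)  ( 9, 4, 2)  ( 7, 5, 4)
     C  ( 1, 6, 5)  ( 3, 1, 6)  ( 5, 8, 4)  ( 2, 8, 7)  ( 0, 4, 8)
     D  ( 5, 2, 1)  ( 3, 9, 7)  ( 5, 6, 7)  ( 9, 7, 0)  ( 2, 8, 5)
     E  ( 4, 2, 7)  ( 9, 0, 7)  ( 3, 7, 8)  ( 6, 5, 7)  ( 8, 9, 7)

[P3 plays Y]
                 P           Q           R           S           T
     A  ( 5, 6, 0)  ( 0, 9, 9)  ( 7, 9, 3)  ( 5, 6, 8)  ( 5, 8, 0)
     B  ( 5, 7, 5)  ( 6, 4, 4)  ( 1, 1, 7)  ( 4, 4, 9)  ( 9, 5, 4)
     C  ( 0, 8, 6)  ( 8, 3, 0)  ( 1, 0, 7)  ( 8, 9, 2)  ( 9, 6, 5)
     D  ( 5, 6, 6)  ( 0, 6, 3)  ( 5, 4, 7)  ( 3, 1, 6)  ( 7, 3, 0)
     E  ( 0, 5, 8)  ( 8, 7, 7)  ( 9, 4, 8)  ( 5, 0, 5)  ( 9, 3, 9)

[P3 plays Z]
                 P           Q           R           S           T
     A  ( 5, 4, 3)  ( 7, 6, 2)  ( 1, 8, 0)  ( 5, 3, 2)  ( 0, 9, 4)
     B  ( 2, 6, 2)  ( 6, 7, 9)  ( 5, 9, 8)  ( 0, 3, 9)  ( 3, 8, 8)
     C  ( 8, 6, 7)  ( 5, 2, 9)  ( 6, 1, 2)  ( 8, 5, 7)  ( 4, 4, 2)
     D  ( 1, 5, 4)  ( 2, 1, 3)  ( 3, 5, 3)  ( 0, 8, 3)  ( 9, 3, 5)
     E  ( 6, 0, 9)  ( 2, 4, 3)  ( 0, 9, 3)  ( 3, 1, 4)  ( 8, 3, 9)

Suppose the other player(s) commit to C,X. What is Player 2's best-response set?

BR_2 = {R,S}

u_2(P vs C,X) = 6
u_2(Q vs C,X) = 1
u_2(R vs C,X) = 8
u_2(S vs C,X) = 8
u_2(T vs C,X) = 4
max payoff 8 at {R,S}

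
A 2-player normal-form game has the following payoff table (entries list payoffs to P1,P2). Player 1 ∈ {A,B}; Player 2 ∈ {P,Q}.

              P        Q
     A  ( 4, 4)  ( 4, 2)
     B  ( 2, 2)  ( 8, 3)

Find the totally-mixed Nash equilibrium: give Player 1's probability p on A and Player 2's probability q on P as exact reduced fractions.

P1 indiff ⇒ q·4+(1-q)·4 = q·2+(1-q)·8 ⇒ q(2) = (1-q)(4) ⇒ q = 2/3
P2 indiff ⇒ p·4+(1-p)·2 = p·2+(1-p)·3 ⇒ p(2) = (1-p)(1) ⇒ p = 1/3

(p,q) = (1/3, 2/3)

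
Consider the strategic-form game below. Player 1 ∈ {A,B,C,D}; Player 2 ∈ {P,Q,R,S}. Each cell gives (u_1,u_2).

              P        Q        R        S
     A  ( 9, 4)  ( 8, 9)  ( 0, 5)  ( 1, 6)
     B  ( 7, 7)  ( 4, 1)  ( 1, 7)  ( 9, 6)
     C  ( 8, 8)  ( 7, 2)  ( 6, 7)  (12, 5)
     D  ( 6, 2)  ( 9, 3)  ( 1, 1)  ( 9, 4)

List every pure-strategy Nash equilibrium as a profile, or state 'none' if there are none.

(A,P): not NE [P2→Q gives 9>4]
(A,Q): not NE [P1→D gives 9>8]
(A,R): not NE [P1→C gives 6>0; P2→Q gives 9>5]
(A,S): not NE [P1→C gives 12>1; P2→Q gives 9>6]
(B,P): not NE [P1→A gives 9>7]
(B,Q): not NE [P1→D gives 9>4; P2→R gives 7>1]
(B,R): not NE [P1→C gives 6>1]
(B,S): not NE [P1→C gives 12>9; P2→R gives 7>6]
(C,P): not NE [P1→A gives 9>8]
(C,Q): not NE [P1→D gives 9>7; P2→P gives 8>2]
(C,R): not NE [P2→P gives 8>7]
(C,S): not NE [P2→P gives 8>5]
(D,P): not NE [P1→A gives 9>6; P2→S gives 4>2]
(D,Q): not NE [P2→S gives 4>3]
(D,R): not NE [P1→C gives 6>1; P2→S gives 4>1]
(D,S): not NE [P1→C gives 12>9]

Equilibria: none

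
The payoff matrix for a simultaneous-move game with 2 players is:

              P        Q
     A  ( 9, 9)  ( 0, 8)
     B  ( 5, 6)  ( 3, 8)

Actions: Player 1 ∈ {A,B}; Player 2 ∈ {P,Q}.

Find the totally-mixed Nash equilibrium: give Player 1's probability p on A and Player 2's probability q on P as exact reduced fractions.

P1 indiff ⇒ q·9+(1-q)·0 = q·5+(1-q)·3 ⇒ q(4) = (1-q)(3) ⇒ q = 3/7
P2 indiff ⇒ p·9+(1-p)·6 = p·8+(1-p)·8 ⇒ p(1) = (1-p)(2) ⇒ p = 2/3

p=2/3, q=3/7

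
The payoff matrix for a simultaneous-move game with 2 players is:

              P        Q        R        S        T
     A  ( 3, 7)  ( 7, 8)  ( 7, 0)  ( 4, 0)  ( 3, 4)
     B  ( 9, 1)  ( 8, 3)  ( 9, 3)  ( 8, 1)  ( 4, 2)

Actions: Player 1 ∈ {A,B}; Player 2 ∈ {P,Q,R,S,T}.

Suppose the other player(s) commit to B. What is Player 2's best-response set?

u_2(P vs B) = 1
u_2(Q vs B) = 3
u_2(R vs B) = 3
u_2(S vs B) = 1
u_2(T vs B) = 2
max payoff 3 at {Q,R}

argmax u_2 = {Q,R}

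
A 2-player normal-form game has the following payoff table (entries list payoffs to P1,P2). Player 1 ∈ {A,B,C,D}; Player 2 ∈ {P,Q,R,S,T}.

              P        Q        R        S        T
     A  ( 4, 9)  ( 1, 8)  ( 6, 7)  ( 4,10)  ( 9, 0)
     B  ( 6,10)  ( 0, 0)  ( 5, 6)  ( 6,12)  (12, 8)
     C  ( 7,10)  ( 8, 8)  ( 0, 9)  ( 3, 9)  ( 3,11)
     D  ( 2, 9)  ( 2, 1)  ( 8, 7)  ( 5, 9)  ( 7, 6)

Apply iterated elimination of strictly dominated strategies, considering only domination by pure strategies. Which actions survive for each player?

P2 drop Q (P beats it: A:9>8 B:10>0 C:10>8 D:9>1)
P2 drop R (P beats it: A:9>7 B:10>6 C:10>9 D:9>7)
P1 drop A (B beats it: P:6>4 S:6>4 T:12>9)
P1 drop D (B beats it: P:6>2 S:6>5 T:12>7)
P1→{B,C} P2→{P,S,T}

Survivors P1:{B,C} P2:{P,S,T}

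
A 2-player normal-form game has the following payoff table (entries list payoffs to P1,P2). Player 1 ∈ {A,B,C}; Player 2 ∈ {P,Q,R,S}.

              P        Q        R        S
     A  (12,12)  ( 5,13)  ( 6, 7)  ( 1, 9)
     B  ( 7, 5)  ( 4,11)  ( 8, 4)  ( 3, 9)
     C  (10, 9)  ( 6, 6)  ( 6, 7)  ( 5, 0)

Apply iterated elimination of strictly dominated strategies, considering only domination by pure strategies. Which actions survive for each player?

Survivors P1:{A,C} P2:{P,Q}

P2 drop R (P beats it: A:12>7 B:5>4 C:9>7)
P1 drop B (C beats it: P:10>7 Q:6>4 S:5>3)
P2 drop S (P beats it: A:12>9 C:9>0)
P1→{A,C} P2→{P,Q}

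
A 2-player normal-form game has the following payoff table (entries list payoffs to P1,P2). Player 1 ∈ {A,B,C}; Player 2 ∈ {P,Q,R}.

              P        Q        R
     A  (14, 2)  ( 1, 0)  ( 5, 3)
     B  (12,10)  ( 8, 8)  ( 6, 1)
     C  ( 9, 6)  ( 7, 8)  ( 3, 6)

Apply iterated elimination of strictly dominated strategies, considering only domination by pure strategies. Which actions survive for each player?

Survivors P1:{A,B} P2:{P,R}

P1 drop C (B beats it: P:12>9 Q:8>7 R:6>3)
P2 drop Q (P beats it: A:2>0 B:10>8)
P1→{A,B} P2→{P,R}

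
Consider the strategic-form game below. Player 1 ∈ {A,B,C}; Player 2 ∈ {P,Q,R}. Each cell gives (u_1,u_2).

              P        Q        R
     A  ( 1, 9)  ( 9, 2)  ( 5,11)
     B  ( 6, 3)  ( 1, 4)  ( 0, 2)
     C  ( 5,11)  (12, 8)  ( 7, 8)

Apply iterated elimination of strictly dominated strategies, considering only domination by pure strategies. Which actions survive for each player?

P1 drop A (C beats it: P:5>1 Q:12>9 R:7>5)
P2 drop R (P beats it: B:3>2 C:11>8)
P1→{B,C} P2→{P,Q}

IESDS → P1:{B,C} P2:{P,Q}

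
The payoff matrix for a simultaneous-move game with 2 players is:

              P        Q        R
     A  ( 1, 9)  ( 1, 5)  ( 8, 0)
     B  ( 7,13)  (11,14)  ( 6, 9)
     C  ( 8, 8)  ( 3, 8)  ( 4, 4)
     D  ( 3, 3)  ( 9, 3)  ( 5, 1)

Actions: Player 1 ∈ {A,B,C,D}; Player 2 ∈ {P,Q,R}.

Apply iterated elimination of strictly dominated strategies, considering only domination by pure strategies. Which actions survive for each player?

P1 drop D (B beats it: P:7>3 Q:11>9 R:6>5)
P2 drop R (P beats it: A:9>0 B:13>9 C:8>4)
P1 drop A (B beats it: P:7>1 Q:11>1)
P1→{B,C} P2→{P,Q}

Remaining: P1:{B,C} P2:{P,Q}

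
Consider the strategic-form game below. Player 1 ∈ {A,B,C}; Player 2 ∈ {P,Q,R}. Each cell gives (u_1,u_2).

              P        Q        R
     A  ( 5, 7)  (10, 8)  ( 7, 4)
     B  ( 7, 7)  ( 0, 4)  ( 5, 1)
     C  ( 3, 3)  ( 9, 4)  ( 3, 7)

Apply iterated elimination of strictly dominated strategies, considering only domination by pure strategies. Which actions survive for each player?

IESDS → P1:{A,B} P2:{P,Q}

P1 drop C (A beats it: P:5>3 Q:10>9 R:7>3)
P2 drop R (P beats it: A:7>4 B:7>1)
P1→{A,B} P2→{P,Q}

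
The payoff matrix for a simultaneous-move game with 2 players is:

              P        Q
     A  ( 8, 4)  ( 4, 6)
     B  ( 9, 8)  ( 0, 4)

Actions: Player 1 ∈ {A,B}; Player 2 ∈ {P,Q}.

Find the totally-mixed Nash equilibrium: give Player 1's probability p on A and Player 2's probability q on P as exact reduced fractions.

p=2/3, q=4/5

P1 indiff ⇒ q·8+(1-q)·4 = q·9+(1-q)·0 ⇒ q(-1) = (1-q)(-4) ⇒ q = 4/5
P2 indiff ⇒ p·4+(1-p)·8 = p·6+(1-p)·4 ⇒ p(-2) = (1-p)(-4) ⇒ p = 2/3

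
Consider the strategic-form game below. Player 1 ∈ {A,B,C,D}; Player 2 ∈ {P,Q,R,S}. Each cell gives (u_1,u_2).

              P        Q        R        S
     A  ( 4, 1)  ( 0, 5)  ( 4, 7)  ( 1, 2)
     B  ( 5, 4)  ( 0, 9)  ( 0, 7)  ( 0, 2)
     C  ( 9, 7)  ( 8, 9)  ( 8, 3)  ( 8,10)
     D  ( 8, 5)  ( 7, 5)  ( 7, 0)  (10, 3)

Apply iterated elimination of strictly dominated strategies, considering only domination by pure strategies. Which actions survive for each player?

Survivors P1:{C,D} P2:{P,Q,S}

P1 drop A (C beats it: P:9>4 Q:8>0 R:8>4 S:8>1)
P1 drop B (C beats it: P:9>5 Q:8>0 R:8>0 S:8>0)
P2 drop R (P beats it: C:7>3 D:5>0)
P1→{C,D} P2→{P,Q,S}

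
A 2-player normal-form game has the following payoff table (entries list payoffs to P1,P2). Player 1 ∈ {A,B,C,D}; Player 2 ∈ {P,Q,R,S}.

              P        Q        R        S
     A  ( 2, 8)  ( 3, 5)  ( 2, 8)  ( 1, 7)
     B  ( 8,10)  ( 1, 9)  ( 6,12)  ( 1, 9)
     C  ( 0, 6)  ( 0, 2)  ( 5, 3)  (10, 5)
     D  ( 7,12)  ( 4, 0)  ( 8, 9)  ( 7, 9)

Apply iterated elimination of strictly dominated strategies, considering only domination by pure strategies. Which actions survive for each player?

Survivors P1:{B,D} P2:{P,R}

P1 drop A (D beats it: P:7>2 Q:4>3 R:8>2 S:7>1)
P2 drop Q (P beats it: B:10>9 C:6>2 D:12>0)
P2 drop S (P beats it: B:10>9 C:6>5 D:12>9)
P1 drop C (B beats it: P:8>0 R:6>5)
P1→{B,D} P2→{P,R}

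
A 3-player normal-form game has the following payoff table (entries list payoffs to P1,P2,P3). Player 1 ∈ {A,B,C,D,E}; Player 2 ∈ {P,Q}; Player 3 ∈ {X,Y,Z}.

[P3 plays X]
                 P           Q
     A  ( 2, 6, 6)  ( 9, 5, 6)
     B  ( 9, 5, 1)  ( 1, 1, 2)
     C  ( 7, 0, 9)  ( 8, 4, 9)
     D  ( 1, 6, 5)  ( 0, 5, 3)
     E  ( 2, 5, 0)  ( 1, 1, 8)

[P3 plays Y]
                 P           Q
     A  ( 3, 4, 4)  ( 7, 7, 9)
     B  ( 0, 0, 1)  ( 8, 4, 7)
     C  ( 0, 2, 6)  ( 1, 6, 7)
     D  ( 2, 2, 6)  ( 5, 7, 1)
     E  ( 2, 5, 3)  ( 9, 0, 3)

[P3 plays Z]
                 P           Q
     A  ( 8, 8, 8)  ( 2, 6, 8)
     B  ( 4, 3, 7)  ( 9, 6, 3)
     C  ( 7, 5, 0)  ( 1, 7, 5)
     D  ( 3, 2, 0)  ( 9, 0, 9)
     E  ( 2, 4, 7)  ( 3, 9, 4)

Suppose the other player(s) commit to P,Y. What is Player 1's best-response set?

u_1(A vs P,Y) = 3
u_1(B vs P,Y) = 0
u_1(C vs P,Y) = 0
u_1(D vs P,Y) = 2
u_1(E vs P,Y) = 2
max payoff 3 at {A}

P1 best: {A}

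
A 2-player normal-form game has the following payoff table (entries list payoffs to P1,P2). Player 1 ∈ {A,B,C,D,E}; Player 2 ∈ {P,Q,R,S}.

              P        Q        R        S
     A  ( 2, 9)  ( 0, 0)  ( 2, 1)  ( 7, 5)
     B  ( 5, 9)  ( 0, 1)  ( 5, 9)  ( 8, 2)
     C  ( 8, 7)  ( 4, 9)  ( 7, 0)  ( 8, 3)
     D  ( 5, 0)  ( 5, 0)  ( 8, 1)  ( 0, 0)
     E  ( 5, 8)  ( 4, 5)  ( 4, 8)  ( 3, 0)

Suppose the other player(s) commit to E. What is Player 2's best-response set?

u_2(P vs E) = 8
u_2(Q vs E) = 5
u_2(R vs E) = 8
u_2(S vs E) = 0
max payoff 8 at {P,R}

BR_2 = {P,R}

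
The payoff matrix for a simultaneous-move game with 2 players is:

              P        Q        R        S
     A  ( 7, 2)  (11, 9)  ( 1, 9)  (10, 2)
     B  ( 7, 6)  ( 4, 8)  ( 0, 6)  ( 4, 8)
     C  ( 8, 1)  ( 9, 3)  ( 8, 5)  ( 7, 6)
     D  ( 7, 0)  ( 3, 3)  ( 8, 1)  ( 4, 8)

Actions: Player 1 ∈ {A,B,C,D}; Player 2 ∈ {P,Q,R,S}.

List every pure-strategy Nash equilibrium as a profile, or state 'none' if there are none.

(A,P): not NE [P1→C gives 8>7; P2→R gives 9>2]
(A,Q): NE
(A,R): not NE [P1→D gives 8>1]
(A,S): not NE [P2→R gives 9>2]
(B,P): not NE [P1→C gives 8>7; P2→S gives 8>6]
(B,Q): not NE [P1→A gives 11>4]
(B,R): not NE [P1→D gives 8>0; P2→S gives 8>6]
(B,S): not NE [P1→A gives 10>4]
(C,P): not NE [P2→S gives 6>1]
(C,Q): not NE [P1→A gives 11>9; P2→S gives 6>3]
(C,R): not NE [P2→S gives 6>5]
(C,S): not NE [P1→A gives 10>7]
(D,P): not NE [P1→C gives 8>7; P2→S gives 8>0]
(D,Q): not NE [P1→A gives 11>3; P2→S gives 8>3]
(D,R): not NE [P2→S gives 8>1]
(D,S): not NE [P1→A gives 10>4]

Nash profiles: (A,Q)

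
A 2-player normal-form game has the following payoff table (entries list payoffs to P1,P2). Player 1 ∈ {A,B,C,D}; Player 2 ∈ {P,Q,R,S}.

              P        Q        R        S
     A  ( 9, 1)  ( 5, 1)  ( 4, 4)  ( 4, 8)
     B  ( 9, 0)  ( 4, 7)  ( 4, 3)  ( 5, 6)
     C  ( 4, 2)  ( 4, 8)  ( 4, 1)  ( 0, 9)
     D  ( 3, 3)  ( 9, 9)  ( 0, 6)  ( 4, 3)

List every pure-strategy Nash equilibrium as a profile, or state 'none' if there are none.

Nash profiles: (D,Q)

(A,P): not NE [P2→S gives 8>1]
(A,Q): not NE [P1→D gives 9>5; P2→S gives 8>1]
(A,R): not NE [P2→S gives 8>4]
(A,S): not NE [P1→B gives 5>4]
(B,P): not NE [P2→Q gives 7>0]
(B,Q): not NE [P1→D gives 9>4]
(B,R): not NE [P2→Q gives 7>3]
(B,S): not NE [P2→Q gives 7>6]
(C,P): not NE [P1→B gives 9>4; P2→S gives 9>2]
(C,Q): not NE [P1→D gives 9>4; P2→S gives 9>8]
(C,R): not NE [P2→S gives 9>1]
(C,S): not NE [P1→B gives 5>0]
(D,P): not NE [P1→B gives 9>3; P2→Q gives 9>3]
(D,Q): NE
(D,R): not NE [P1→C gives 4>0; P2→Q gives 9>6]
(D,S): not NE [P1→B gives 5>4; P2→Q gives 9>3]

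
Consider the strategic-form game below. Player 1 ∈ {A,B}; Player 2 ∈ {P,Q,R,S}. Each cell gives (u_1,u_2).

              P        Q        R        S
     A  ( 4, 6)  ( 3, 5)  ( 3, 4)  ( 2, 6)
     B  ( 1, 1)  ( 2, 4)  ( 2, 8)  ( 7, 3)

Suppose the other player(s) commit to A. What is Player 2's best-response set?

P2 best: {P,S}

u_2(P vs A) = 6
u_2(Q vs A) = 5
u_2(R vs A) = 4
u_2(S vs A) = 6
max payoff 6 at {P,S}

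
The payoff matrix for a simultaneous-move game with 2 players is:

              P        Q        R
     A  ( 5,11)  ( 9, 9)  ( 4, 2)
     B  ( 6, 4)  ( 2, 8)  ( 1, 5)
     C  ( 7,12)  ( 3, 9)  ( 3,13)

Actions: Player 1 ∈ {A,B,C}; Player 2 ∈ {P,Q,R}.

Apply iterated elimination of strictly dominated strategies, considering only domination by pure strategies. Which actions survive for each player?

P1 drop B (C beats it: P:7>6 Q:3>2 R:3>1)
P2 drop Q (P beats it: A:11>9 C:12>9)
P1→{A,C} P2→{P,R}

IESDS → P1:{A,C} P2:{P,R}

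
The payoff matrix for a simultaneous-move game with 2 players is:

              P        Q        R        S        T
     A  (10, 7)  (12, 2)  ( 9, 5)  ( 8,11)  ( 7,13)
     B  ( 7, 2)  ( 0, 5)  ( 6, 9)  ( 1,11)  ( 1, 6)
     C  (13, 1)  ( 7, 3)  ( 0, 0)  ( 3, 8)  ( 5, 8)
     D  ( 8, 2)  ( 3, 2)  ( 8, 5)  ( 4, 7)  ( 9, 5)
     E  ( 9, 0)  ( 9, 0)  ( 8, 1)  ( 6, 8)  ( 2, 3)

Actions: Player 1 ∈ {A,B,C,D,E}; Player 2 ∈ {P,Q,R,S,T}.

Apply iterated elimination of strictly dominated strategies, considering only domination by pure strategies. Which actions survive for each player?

P1 drop B (A beats it: P:10>7 Q:12>0 R:9>6 S:8>1 T:7>1)
P1 drop E (A beats it: P:10>9 Q:12>9 R:9>8 S:8>6 T:7>2)
P2 drop P (S beats it: A:11>7 C:8>1 D:7>2)
P1 drop C (A beats it: Q:12>7 R:9>0 S:8>3 T:7>5)
P2 drop Q (R beats it: A:5>2 D:5>2)
P2 drop R (S beats it: A:11>5 D:7>5)
P1→{A,D} P2→{S,T}

Survivors P1:{A,D} P2:{S,T}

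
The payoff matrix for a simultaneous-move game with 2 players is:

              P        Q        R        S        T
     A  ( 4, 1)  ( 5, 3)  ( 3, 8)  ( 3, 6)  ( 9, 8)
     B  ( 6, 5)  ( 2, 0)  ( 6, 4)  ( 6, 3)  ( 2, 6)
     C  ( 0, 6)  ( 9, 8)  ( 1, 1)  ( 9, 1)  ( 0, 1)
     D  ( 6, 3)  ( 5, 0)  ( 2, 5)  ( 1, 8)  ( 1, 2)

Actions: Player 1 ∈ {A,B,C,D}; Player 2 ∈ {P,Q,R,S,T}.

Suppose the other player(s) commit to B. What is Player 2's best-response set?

BR_2 = {T}

u_2(P vs B) = 5
u_2(Q vs B) = 0
u_2(R vs B) = 4
u_2(S vs B) = 3
u_2(T vs B) = 6
max payoff 6 at {T}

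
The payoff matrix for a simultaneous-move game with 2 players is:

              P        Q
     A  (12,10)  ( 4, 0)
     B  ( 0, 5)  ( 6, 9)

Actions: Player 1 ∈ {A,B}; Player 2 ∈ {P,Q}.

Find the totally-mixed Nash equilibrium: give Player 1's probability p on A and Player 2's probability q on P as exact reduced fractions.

p=2/7, q=1/7

P1 indiff ⇒ q·12+(1-q)·4 = q·0+(1-q)·6 ⇒ q(12) = (1-q)(2) ⇒ q = 1/7
P2 indiff ⇒ p·10+(1-p)·5 = p·0+(1-p)·9 ⇒ p(10) = (1-p)(4) ⇒ p = 2/7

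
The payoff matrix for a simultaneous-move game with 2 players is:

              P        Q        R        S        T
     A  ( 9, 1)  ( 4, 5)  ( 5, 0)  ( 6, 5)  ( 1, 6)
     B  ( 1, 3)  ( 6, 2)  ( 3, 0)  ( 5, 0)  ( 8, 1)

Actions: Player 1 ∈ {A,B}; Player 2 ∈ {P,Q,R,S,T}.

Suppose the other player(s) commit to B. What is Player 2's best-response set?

u_2(P vs B) = 3
u_2(Q vs B) = 2
u_2(R vs B) = 0
u_2(S vs B) = 0
u_2(T vs B) = 1
max payoff 3 at {P}

BR_2 = {P}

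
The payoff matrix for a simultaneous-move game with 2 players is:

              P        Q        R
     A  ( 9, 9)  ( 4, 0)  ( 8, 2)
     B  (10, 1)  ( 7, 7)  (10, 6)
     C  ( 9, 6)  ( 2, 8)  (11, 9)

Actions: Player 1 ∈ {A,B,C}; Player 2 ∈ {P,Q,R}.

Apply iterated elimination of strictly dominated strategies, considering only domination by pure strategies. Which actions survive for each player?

IESDS → P1:{B,C} P2:{Q,R}

P1 drop A (B beats it: P:10>9 Q:7>4 R:10>8)
P2 drop P (Q beats it: B:7>1 C:8>6)
P1→{B,C} P2→{Q,R}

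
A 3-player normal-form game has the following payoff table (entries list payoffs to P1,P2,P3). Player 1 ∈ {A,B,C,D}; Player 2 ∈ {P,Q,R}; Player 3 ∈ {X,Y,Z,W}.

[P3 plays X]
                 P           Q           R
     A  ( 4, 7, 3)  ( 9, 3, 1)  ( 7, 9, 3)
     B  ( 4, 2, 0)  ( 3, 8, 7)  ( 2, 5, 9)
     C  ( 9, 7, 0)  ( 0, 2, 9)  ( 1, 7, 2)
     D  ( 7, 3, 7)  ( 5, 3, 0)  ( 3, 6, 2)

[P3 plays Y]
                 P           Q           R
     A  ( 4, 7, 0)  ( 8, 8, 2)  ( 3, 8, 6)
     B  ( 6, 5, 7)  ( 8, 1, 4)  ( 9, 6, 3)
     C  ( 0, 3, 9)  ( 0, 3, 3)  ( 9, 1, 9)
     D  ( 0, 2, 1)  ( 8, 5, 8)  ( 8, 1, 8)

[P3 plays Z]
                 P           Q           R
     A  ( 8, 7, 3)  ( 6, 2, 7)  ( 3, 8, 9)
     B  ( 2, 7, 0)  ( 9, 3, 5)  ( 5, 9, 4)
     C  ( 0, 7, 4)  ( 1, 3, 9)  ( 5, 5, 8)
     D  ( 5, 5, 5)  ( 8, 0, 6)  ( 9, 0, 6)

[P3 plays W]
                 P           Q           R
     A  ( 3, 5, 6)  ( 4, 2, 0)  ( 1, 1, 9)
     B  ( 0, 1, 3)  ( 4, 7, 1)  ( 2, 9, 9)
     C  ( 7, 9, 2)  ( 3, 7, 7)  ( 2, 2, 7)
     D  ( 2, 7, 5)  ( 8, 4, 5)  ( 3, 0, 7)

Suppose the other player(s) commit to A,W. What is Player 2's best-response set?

u_2(P vs A,W) = 5
u_2(Q vs A,W) = 2
u_2(R vs A,W) = 1
max payoff 5 at {P}

P2 best: {P}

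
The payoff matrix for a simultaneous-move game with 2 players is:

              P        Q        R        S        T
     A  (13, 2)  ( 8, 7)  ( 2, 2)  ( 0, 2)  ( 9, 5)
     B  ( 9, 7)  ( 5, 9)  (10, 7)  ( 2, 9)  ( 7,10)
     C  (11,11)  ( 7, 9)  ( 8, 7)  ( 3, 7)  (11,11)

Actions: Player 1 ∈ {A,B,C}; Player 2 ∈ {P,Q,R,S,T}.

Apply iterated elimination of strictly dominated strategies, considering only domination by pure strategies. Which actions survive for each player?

IESDS → P1:{A,C} P2:{P,Q,T}

P2 drop R (Q beats it: A:7>2 B:9>7 C:9>7)
P1 drop B (C beats it: P:11>9 Q:7>5 S:3>2 T:11>7)
P2 drop S (Q beats it: A:7>2 C:9>7)
P1→{A,C} P2→{P,Q,T}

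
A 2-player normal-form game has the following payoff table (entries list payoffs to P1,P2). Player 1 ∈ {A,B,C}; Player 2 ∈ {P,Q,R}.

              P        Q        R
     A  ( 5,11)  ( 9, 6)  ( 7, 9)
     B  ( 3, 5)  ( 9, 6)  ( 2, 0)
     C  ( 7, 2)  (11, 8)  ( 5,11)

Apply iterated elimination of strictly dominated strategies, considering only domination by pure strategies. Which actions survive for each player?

P1 drop B (C beats it: P:7>3 Q:11>9 R:5>2)
P2 drop Q (R beats it: A:9>6 C:11>8)
P1→{A,C} P2→{P,R}

Survivors P1:{A,C} P2:{P,R}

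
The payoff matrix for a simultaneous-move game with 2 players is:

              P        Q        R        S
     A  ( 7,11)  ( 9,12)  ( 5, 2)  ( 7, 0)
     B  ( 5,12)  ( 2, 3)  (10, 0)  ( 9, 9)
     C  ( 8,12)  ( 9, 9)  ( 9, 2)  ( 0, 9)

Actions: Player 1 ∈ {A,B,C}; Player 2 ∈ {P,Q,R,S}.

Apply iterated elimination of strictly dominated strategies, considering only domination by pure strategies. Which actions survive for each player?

P2 drop R (P beats it: A:11>2 B:12>0 C:12>2)
P2 drop S (P beats it: A:11>0 B:12>9 C:12>9)
P1 drop B (A beats it: P:7>5 Q:9>2)
P1→{A,C} P2→{P,Q}

Survivors P1:{A,C} P2:{P,Q}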